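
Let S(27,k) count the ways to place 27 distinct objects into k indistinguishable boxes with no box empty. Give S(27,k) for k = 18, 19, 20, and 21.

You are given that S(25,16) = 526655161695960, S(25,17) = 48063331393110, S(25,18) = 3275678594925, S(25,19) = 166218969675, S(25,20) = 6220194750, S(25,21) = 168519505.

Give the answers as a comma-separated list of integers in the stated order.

3270191625210510, 229268487458010, 12246296312250, 495564056130

@26  (26,17):48063331393110·17+526655161695960→1343731795378830, (26,18):3275678594925·18+48063331393110→107025546101760, (26,19):166218969675·19+3275678594925→6433839018750, (26,20):6220194750·20+166218969675→290622864675, (26,21):168519505·21+6220194750→9759104355
@27  (27,18):107025546101760·18+1343731795378830→3270191625210510, (27,19):6433839018750·19+107025546101760→229268487458010, (27,20):290622864675·20+6433839018750→12246296312250, (27,21):9759104355·21+290622864675→495564056130
Read S(27,18) = 3270191625210510, S(27,19) = 229268487458010, S(27,20) = 12246296312250, S(27,21) = 495564056130.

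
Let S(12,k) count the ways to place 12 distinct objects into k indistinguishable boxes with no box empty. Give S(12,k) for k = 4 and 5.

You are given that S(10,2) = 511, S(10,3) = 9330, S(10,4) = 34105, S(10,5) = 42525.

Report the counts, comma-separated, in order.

611501, 1379400

[11] T[11,3]:3*9330+511=28501 · T[11,4]:4*34105+9330=145750 · T[11,5]:5*42525+34105=246730
[12] T[12,4]:4*145750+28501=611501 · T[12,5]:5*246730+145750=1379400
Read S(12,4) = 611501, S(12,5) = 1379400.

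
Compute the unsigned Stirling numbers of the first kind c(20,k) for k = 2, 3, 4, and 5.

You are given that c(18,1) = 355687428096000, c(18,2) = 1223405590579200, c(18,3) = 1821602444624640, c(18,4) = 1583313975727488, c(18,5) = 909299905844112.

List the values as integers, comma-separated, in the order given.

431565146817638400, 668609730341153280, 610116075740491776, 371384787345228000

i=19: T(19,1)=0+18·355687428096000=6402373705728000 | T(19,2)=355687428096000+18·1223405590579200=22376988058521600 | T(19,3)=1223405590579200+18·1821602444624640=34012249593822720 | T(19,4)=1821602444624640+18·1583313975727488=30321254007719424 | T(19,5)=1583313975727488+18·909299905844112=17950712280921504
i=20: T(20,2)=6402373705728000+19·22376988058521600=431565146817638400 | T(20,3)=22376988058521600+19·34012249593822720=668609730341153280 | T(20,4)=34012249593822720+19·30321254007719424=610116075740491776 | T(20,5)=30321254007719424+19·17950712280921504=371384787345228000
Read c(20,2) = 431565146817638400, c(20,3) = 668609730341153280, c(20,4) = 610116075740491776, c(20,5) = 371384787345228000.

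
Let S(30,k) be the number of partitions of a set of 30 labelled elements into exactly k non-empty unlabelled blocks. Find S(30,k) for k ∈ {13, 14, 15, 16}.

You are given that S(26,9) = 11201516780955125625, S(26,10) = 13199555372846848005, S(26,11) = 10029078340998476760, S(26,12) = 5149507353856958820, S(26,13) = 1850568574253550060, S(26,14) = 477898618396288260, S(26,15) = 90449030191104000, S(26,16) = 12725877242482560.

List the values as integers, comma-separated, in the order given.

102442517922081938561415, 42337710060168129525765, 12879868072770626040000, 2940812098256837097720

r27: T_27,10=10×13199555372846848005+11201516780955125625=143197070509423605675; T_27,11=11×10029078340998476760+13199555372846848005=123519417123830092365; T_27,12=12×5149507353856958820+10029078340998476760=71823166587281982600; T_27,13=13×1850568574253550060+5149507353856958820=29206898819153109600; T_27,14=14×477898618396288260+1850568574253550060=8541149231801585700; T_27,15=15×90449030191104000+477898618396288260=1834634071262848260; T_27,16=16×12725877242482560+90449030191104000=294063066070824960
r28: T_28,11=11×123519417123830092365+143197070509423605675=1501910658871554621690; T_28,12=12×71823166587281982600+123519417123830092365=985397416171213883565; T_28,13=13×29206898819153109600+71823166587281982600=451512851236272407400; T_28,14=14×8541149231801585700+29206898819153109600=148782988064375309400; T_28,15=15×1834634071262848260+8541149231801585700=36060660300744309600; T_28,16=16×294063066070824960+1834634071262848260=6539643128396047620
r29: T_29,12=12×985397416171213883565+1501910658871554621690=13326679652926121224470; T_29,13=13×451512851236272407400+985397416171213883565=6855064482242755179765; T_29,14=14×148782988064375309400+451512851236272407400=2534474684137526739000; T_29,15=15×36060660300744309600+148782988064375309400=689692892575539953400; T_29,16=16×6539643128396047620+36060660300744309600=140694950355081071520
r30: T_30,13=13×6855064482242755179765+13326679652926121224470=102442517922081938561415; T_30,14=14×2534474684137526739000+6855064482242755179765=42337710060168129525765; T_30,15=15×689692892575539953400+2534474684137526739000=12879868072770626040000; T_30,16=16×140694950355081071520+689692892575539953400=2940812098256837097720
Read S(30,13) = 102442517922081938561415, S(30,14) = 42337710060168129525765, S(30,15) = 12879868072770626040000, S(30,16) = 2940812098256837097720.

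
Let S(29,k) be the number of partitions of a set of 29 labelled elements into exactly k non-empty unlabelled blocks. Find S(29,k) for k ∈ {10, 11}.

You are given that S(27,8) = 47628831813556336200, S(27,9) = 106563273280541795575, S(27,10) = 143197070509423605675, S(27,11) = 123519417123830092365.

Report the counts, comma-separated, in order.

16392038075086211019625, 18059551225961878690915

i=28: T(28,9)=47628831813556336200+9·106563273280541795575=1006698291338432496375 | T(28,10)=106563273280541795575+10·143197070509423605675=1538533978374777852325 | T(28,11)=143197070509423605675+11·123519417123830092365=1501910658871554621690
i=29: T(29,10)=1006698291338432496375+10·1538533978374777852325=16392038075086211019625 | T(29,11)=1538533978374777852325+11·1501910658871554621690=18059551225961878690915
Read S(29,10) = 16392038075086211019625, S(29,11) = 18059551225961878690915.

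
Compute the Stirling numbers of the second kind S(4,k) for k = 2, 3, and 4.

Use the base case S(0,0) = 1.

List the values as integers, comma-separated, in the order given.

i=1: T(1,1)=1+1·0=1
i=2: T(2,1)=0+1·1=1 | T(2,2)=1+2·0=1
i=3: T(3,1)=0+1·1=1 | T(3,2)=1+2·1=3 | T(3,3)=1+3·0=1
i=4: T(4,2)=1+2·3=7 | T(4,3)=3+3·1=6 | T(4,4)=1+4·0=1
Read S(4,2) = 7, S(4,3) = 6, S(4,4) = 1.

7, 6, 1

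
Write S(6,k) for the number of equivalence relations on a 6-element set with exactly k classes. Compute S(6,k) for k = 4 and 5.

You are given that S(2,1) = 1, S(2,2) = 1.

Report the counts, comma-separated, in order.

row 3: T[3][1]=1·1+0=1  T[3][2]=2·1+1=3  T[3][3]=3·0+1=1
row 4: T[4][2]=2·3+1=7  T[4][3]=3·1+3=6  T[4][4]=4·0+1=1
row 5: T[5][3]=3·6+7=25  T[5][4]=4·1+6=10  T[5][5]=5·0+1=1
row 6: T[6][4]=4·10+25=65  T[6][5]=5·1+10=15
Read S(6,4) = 65, S(6,5) = 15.

65, 15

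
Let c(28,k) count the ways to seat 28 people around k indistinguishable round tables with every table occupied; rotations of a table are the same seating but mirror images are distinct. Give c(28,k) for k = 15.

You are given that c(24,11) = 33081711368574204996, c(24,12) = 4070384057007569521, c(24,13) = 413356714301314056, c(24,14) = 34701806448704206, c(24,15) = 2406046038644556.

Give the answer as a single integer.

i=25: T(25,12)=33081711368574204996+24·4070384057007569521=130770928736755873500 | T(25,13)=4070384057007569521+24·413356714301314056=13990945200239106865 | T(25,14)=413356714301314056+24·34701806448704206=1246200069070215000 | T(25,15)=34701806448704206+24·2406046038644556=92446911376173550
i=26: T(26,13)=130770928736755873500+25·13990945200239106865=480544558742733545125 | T(26,14)=13990945200239106865+25·1246200069070215000=45145946926994481865 | T(26,15)=1246200069070215000+25·92446911376173550=3557372853474553750
i=27: T(27,14)=480544558742733545125+26·45145946926994481865=1654339178844590073615 | T(27,15)=45145946926994481865+26·3557372853474553750=137637641117332879365
i=28: T(28,15)=1654339178844590073615+27·137637641117332879365=5370555489012577816470
Read c(28,15) = 5370555489012577816470.

5370555489012577816470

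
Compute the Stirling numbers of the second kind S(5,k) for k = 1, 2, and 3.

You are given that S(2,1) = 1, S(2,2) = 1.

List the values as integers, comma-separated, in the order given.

r3: T_3,1=1×1+0=1; T_3,2=2×1+1=3; T_3,3=3×0+1=1
r4: T_4,1=1×1+0=1; T_4,2=2×3+1=7; T_4,3=3×1+3=6
r5: T_5,1=1×1+0=1; T_5,2=2×7+1=15; T_5,3=3×6+7=25
Read S(5,1) = 1, S(5,2) = 15, S(5,3) = 25.

1, 15, 25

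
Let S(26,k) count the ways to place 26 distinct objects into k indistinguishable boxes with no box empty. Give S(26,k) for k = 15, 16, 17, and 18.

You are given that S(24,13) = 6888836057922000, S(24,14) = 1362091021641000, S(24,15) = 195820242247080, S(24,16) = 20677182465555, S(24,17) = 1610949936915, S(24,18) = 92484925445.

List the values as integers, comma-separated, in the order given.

r25: T_25,14=14×1362091021641000+6888836057922000=25958110360896000; T_25,15=15×195820242247080+1362091021641000=4299394655347200; T_25,16=16×20677182465555+195820242247080=526655161695960; T_25,17=17×1610949936915+20677182465555=48063331393110; T_25,18=18×92484925445+1610949936915=3275678594925
r26: T_26,15=15×4299394655347200+25958110360896000=90449030191104000; T_26,16=16×526655161695960+4299394655347200=12725877242482560; T_26,17=17×48063331393110+526655161695960=1343731795378830; T_26,18=18×3275678594925+48063331393110=107025546101760
Read S(26,15) = 90449030191104000, S(26,16) = 12725877242482560, S(26,17) = 1343731795378830, S(26,18) = 107025546101760.

90449030191104000, 12725877242482560, 1343731795378830, 107025546101760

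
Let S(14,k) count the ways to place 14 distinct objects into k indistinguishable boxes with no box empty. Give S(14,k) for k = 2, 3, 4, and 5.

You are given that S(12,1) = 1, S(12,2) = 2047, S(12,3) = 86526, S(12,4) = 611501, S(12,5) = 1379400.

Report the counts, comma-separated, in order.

@13  (13,1):1·1+0→1, (13,2):2047·2+1→4095, (13,3):86526·3+2047→261625, (13,4):611501·4+86526→2532530, (13,5):1379400·5+611501→7508501
@14  (14,2):4095·2+1→8191, (14,3):261625·3+4095→788970, (14,4):2532530·4+261625→10391745, (14,5):7508501·5+2532530→40075035
Read S(14,2) = 8191, S(14,3) = 788970, S(14,4) = 10391745, S(14,5) = 40075035.

8191, 788970, 10391745, 40075035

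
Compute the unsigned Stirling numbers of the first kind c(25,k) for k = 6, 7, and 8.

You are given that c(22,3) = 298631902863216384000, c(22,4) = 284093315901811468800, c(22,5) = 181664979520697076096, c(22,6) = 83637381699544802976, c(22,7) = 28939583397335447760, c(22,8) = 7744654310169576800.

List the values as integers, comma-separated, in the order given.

1323714091579185857760000, 496910165055549644836800, 145901905527662649288000

[23] T[23,4]:22*284093315901811468800+298631902863216384000=6548684852703068697600 · T[23,5]:22*181664979520697076096+284093315901811468800=4280722865357147142912 · T[23,6]:22*83637381699544802976+181664979520697076096=2021687376910682741568 · T[23,7]:22*28939583397335447760+83637381699544802976=720308216440924653696 · T[23,8]:22*7744654310169576800+28939583397335447760=199321978221066137360
[24] T[24,5]:23*4280722865357147142912+6548684852703068697600=105005310755917452984576 · T[24,6]:23*2021687376910682741568+4280722865357147142912=50779532534302850198976 · T[24,7]:23*720308216440924653696+2021687376910682741568=18588776355051949776576 · T[24,8]:23*199321978221066137360+720308216440924653696=5304713715525445812976
[25] T[25,6]:24*50779532534302850198976+105005310755917452984576=1323714091579185857760000 · T[25,7]:24*18588776355051949776576+50779532534302850198976=496910165055549644836800 · T[25,8]:24*5304713715525445812976+18588776355051949776576=145901905527662649288000
Read c(25,6) = 1323714091579185857760000, c(25,7) = 496910165055549644836800, c(25,8) = 145901905527662649288000.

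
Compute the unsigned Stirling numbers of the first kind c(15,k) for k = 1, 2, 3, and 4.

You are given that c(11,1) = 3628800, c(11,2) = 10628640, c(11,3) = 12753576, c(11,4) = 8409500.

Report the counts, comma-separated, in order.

87178291200, 283465647360, 392156797824, 310989260400

[12] T[12,1]:11*3628800+0=39916800 · T[12,2]:11*10628640+3628800=120543840 · T[12,3]:11*12753576+10628640=150917976 · T[12,4]:11*8409500+12753576=105258076
[13] T[13,1]:12*39916800+0=479001600 · T[13,2]:12*120543840+39916800=1486442880 · T[13,3]:12*150917976+120543840=1931559552 · T[13,4]:12*105258076+150917976=1414014888
[14] T[14,1]:13*479001600+0=6227020800 · T[14,2]:13*1486442880+479001600=19802759040 · T[14,3]:13*1931559552+1486442880=26596717056 · T[14,4]:13*1414014888+1931559552=20313753096
[15] T[15,1]:14*6227020800+0=87178291200 · T[15,2]:14*19802759040+6227020800=283465647360 · T[15,3]:14*26596717056+19802759040=392156797824 · T[15,4]:14*20313753096+26596717056=310989260400
Read c(15,1) = 87178291200, c(15,2) = 283465647360, c(15,3) = 392156797824, c(15,4) = 310989260400.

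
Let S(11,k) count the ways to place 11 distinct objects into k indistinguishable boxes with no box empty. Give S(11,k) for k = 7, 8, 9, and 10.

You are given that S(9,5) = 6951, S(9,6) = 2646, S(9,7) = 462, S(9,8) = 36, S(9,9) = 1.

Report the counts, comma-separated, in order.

row 10: T[10][6]=6·2646+6951=22827  T[10][7]=7·462+2646=5880  T[10][8]=8·36+462=750  T[10][9]=9·1+36=45  T[10][10]=10·0+1=1
row 11: T[11][7]=7·5880+22827=63987  T[11][8]=8·750+5880=11880  T[11][9]=9·45+750=1155  T[11][10]=10·1+45=55
Read S(11,7) = 63987, S(11,8) = 11880, S(11,9) = 1155, S(11,10) = 55.

63987, 11880, 1155, 55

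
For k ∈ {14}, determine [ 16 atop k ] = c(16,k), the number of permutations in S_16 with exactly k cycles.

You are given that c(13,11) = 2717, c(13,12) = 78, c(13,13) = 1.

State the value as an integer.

@14  (14,12):78·13+2717→3731, (14,13):1·13+78→91, (14,14):0·13+1→1
@15  (15,13):91·14+3731→5005, (15,14):1·14+91→105
@16  (16,14):105·15+5005→6580
Read c(16,14) = 6580.

6580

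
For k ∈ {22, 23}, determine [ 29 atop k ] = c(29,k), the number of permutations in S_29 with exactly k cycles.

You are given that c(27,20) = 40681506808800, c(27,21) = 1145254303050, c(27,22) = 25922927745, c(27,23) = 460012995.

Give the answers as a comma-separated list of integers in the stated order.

123268226851770, 2918785153245

[28] T[28,21]:27*1145254303050+40681506808800=71603372991150 · T[28,22]:27*25922927745+1145254303050=1845173352165 · T[28,23]:27*460012995+25922927745=38343278610
[29] T[29,22]:28*1845173352165+71603372991150=123268226851770 · T[29,23]:28*38343278610+1845173352165=2918785153245
Read c(29,22) = 123268226851770, c(29,23) = 2918785153245.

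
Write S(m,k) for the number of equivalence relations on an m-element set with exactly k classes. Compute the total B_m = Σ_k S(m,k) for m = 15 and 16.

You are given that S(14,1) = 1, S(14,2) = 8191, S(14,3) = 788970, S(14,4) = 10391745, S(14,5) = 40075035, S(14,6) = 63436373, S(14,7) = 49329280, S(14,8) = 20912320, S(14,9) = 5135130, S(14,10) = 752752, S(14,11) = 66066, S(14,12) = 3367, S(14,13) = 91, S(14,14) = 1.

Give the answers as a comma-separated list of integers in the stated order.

[15] T[15,1]:1*1+0=1 · T[15,2]:2*8191+1=16383 · T[15,3]:3*788970+8191=2375101 · T[15,4]:4*10391745+788970=42355950 · T[15,5]:5*40075035+10391745=210766920 · T[15,6]:6*63436373+40075035=420693273 · T[15,7]:7*49329280+63436373=408741333 · T[15,8]:8*20912320+49329280=216627840 · T[15,9]:9*5135130+20912320=67128490 · T[15,10]:10*752752+5135130=12662650 · T[15,11]:11*66066+752752=1479478 · T[15,12]:12*3367+66066=106470 · T[15,13]:13*91+3367=4550 · T[15,14]:14*1+91=105 · T[15,15]:15*0+1=1
[16] T[16,1]:1*1+0=1 · T[16,2]:2*16383+1=32767 · T[16,3]:3*2375101+16383=7141686 · T[16,4]:4*42355950+2375101=171798901 · T[16,5]:5*210766920+42355950=1096190550 · T[16,6]:6*420693273+210766920=2734926558 · T[16,7]:7*408741333+420693273=3281882604 · T[16,8]:8*216627840+408741333=2141764053 · T[16,9]:9*67128490+216627840=820784250 · T[16,10]:10*12662650+67128490=193754990 · T[16,11]:11*1479478+12662650=28936908 · T[16,12]:12*106470+1479478=2757118 · T[16,13]:13*4550+106470=165620 · T[16,14]:14*105+4550=6020 · T[16,15]:15*1+105=120 · T[16,16]:16*0+1=1
B_15 = ΣS(15,k) = 1+16383+2375101+42355950+210766920+420693273+408741333+216627840+67128490+12662650+1479478+106470+4550+105+1 = 1382958545
B_16 = ΣS(16,k) = 1+32767+7141686+171798901+1096190550+2734926558+3281882604+2141764053+820784250+193754990+28936908+2757118+165620+6020+120+1 = 10480142147

1382958545, 10480142147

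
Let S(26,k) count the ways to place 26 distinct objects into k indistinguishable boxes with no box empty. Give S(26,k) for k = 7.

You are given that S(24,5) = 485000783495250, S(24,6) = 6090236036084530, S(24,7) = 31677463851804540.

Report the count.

row 25: T[25][6]=6·6090236036084530+485000783495250=37026417000002430  T[25][7]=7·31677463851804540+6090236036084530=227832482998716310
row 26: T[26][7]=7·227832482998716310+37026417000002430=1631853797991016600
Read S(26,7) = 1631853797991016600.

1631853797991016600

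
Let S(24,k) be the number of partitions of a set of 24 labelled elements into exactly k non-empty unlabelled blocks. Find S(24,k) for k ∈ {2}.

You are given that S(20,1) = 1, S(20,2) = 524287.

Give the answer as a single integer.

@21  (21,1):1·1+0→1, (21,2):524287·2+1→1048575
@22  (22,1):1·1+0→1, (22,2):1048575·2+1→2097151
@23  (23,1):1·1+0→1, (23,2):2097151·2+1→4194303
@24  (24,2):4194303·2+1→8388607
Read S(24,2) = 8388607.

8388607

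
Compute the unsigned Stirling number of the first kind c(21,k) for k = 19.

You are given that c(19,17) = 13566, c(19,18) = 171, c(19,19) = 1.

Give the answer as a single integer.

r20: T_20,18=19×171+13566=16815; T_20,19=19×1+171=190
r21: T_21,19=20×190+16815=20615
Read c(21,19) = 20615.

20615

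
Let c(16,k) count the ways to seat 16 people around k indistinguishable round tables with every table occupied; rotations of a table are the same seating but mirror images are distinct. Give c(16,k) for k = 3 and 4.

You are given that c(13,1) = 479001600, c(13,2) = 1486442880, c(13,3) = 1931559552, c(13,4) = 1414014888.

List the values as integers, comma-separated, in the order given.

6165817614720, 5056995703824

@14  (14,1):479001600·13+0→6227020800, (14,2):1486442880·13+479001600→19802759040, (14,3):1931559552·13+1486442880→26596717056, (14,4):1414014888·13+1931559552→20313753096
@15  (15,2):19802759040·14+6227020800→283465647360, (15,3):26596717056·14+19802759040→392156797824, (15,4):20313753096·14+26596717056→310989260400
@16  (16,3):392156797824·15+283465647360→6165817614720, (16,4):310989260400·15+392156797824→5056995703824
Read c(16,3) = 6165817614720, c(16,4) = 5056995703824.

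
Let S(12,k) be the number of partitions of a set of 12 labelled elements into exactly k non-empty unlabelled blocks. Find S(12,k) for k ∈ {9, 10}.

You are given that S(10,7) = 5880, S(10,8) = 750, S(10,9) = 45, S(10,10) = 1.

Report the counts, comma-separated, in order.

row 11: T[11][8]=8·750+5880=11880  T[11][9]=9·45+750=1155  T[11][10]=10·1+45=55
row 12: T[12][9]=9·1155+11880=22275  T[12][10]=10·55+1155=1705
Read S(12,9) = 22275, S(12,10) = 1705.

22275, 1705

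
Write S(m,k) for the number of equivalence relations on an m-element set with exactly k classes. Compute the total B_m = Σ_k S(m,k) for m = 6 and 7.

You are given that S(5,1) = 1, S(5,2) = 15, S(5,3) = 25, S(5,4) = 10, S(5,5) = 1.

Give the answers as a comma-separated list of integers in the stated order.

203, 877

r6: T_6,1=1×1+0=1; T_6,2=2×15+1=31; T_6,3=3×25+15=90; T_6,4=4×10+25=65; T_6,5=5×1+10=15; T_6,6=6×0+1=1
r7: T_7,1=1×1+0=1; T_7,2=2×31+1=63; T_7,3=3×90+31=301; T_7,4=4×65+90=350; T_7,5=5×15+65=140; T_7,6=6×1+15=21; T_7,7=7×0+1=1
B_6 = ΣS(6,k) = 1+31+90+65+15+1 = 203
B_7 = ΣS(7,k) = 1+63+301+350+140+21+1 = 877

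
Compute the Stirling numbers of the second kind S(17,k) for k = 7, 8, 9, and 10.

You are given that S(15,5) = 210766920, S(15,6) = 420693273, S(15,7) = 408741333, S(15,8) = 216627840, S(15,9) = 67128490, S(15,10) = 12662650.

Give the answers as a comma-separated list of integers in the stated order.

25708104786, 20415995028, 9528822303, 2758334150

i=16: T(16,6)=210766920+6·420693273=2734926558 | T(16,7)=420693273+7·408741333=3281882604 | T(16,8)=408741333+8·216627840=2141764053 | T(16,9)=216627840+9·67128490=820784250 | T(16,10)=67128490+10·12662650=193754990
i=17: T(17,7)=2734926558+7·3281882604=25708104786 | T(17,8)=3281882604+8·2141764053=20415995028 | T(17,9)=2141764053+9·820784250=9528822303 | T(17,10)=820784250+10·193754990=2758334150
Read S(17,7) = 25708104786, S(17,8) = 20415995028, S(17,9) = 9528822303, S(17,10) = 2758334150.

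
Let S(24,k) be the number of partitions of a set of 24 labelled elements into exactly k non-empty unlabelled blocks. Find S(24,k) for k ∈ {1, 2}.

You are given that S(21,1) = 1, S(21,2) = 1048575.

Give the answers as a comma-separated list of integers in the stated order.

r22: T_22,1=1×1+0=1; T_22,2=2×1048575+1=2097151
r23: T_23,1=1×1+0=1; T_23,2=2×2097151+1=4194303
r24: T_24,1=1×1+0=1; T_24,2=2×4194303+1=8388607
Read S(24,1) = 1, S(24,2) = 8388607.

1, 8388607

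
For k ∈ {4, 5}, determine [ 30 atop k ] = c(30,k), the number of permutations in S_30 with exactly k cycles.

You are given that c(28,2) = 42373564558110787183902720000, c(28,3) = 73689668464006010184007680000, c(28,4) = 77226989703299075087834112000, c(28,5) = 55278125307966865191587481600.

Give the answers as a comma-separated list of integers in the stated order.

66951000306085302338993639424000, 49361465831621147825759587123200

[29] T[29,3]:28*73689668464006010184007680000+42373564558110787183902720000=2105684281550279072336117760000 · T[29,4]:28*77226989703299075087834112000+73689668464006010184007680000=2236045380156380112643362816000 · T[29,5]:28*55278125307966865191587481600+77226989703299075087834112000=1625014498326371300452283596800
[30] T[30,4]:29*2236045380156380112643362816000+2105684281550279072336117760000=66951000306085302338993639424000 · T[30,5]:29*1625014498326371300452283596800+2236045380156380112643362816000=49361465831621147825759587123200
Read c(30,4) = 66951000306085302338993639424000, c(30,5) = 49361465831621147825759587123200.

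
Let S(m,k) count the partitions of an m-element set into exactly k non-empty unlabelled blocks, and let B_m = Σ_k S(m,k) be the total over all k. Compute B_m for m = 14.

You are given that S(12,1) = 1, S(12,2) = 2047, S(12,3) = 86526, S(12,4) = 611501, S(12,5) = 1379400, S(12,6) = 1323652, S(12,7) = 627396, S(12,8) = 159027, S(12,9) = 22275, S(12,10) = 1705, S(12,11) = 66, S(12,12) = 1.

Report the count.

@13  (13,1):1·1+0→1, (13,2):2047·2+1→4095, (13,3):86526·3+2047→261625, (13,4):611501·4+86526→2532530, (13,5):1379400·5+611501→7508501, (13,6):1323652·6+1379400→9321312, (13,7):627396·7+1323652→5715424, (13,8):159027·8+627396→1899612, (13,9):22275·9+159027→359502, (13,10):1705·10+22275→39325, (13,11):66·11+1705→2431, (13,12):1·12+66→78, (13,13):0·13+1→1
@14  (14,1):1·1+0→1, (14,2):4095·2+1→8191, (14,3):261625·3+4095→788970, (14,4):2532530·4+261625→10391745, (14,5):7508501·5+2532530→40075035, (14,6):9321312·6+7508501→63436373, (14,7):5715424·7+9321312→49329280, (14,8):1899612·8+5715424→20912320, (14,9):359502·9+1899612→5135130, (14,10):39325·10+359502→752752, (14,11):2431·11+39325→66066, (14,12):78·12+2431→3367, (14,13):1·13+78→91, (14,14):0·14+1→1
B_14 = ΣS(14,k) = 1+8191+788970+10391745+40075035+63436373+49329280+20912320+5135130+752752+66066+3367+91+1 = 190899322

190899322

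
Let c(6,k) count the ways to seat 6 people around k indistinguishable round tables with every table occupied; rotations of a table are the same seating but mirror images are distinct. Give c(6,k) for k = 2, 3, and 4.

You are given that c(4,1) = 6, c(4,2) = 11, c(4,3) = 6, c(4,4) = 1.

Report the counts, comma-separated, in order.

@5  (5,1):6·4+0→24, (5,2):11·4+6→50, (5,3):6·4+11→35, (5,4):1·4+6→10
@6  (6,2):50·5+24→274, (6,3):35·5+50→225, (6,4):10·5+35→85
Read c(6,2) = 274, c(6,3) = 225, c(6,4) = 85.

274, 225, 85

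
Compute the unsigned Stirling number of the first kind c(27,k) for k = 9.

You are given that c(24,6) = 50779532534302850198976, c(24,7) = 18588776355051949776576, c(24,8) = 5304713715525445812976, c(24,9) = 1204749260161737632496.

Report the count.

30180059720580991603896800

i=25: T(25,7)=50779532534302850198976+24·18588776355051949776576=496910165055549644836800 | T(25,8)=18588776355051949776576+24·5304713715525445812976=145901905527662649288000 | T(25,9)=5304713715525445812976+24·1204749260161737632496=34218695959407148992880
i=26: T(26,8)=496910165055549644836800+25·145901905527662649288000=4144457803247115877036800 | T(26,9)=145901905527662649288000+25·34218695959407148992880=1001369304512841374110000
i=27: T(27,9)=4144457803247115877036800+26·1001369304512841374110000=30180059720580991603896800
Read c(27,9) = 30180059720580991603896800.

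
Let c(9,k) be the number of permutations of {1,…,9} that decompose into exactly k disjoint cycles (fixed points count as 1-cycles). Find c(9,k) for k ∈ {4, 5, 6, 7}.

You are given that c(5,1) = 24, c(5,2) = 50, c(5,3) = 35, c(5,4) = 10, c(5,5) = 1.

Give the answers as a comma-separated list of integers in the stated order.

67284, 22449, 4536, 546

i=6: T(6,1)=0+5·24=120 | T(6,2)=24+5·50=274 | T(6,3)=50+5·35=225 | T(6,4)=35+5·10=85 | T(6,5)=10+5·1=15 | T(6,6)=1+5·0=1
i=7: T(7,2)=120+6·274=1764 | T(7,3)=274+6·225=1624 | T(7,4)=225+6·85=735 | T(7,5)=85+6·15=175 | T(7,6)=15+6·1=21 | T(7,7)=1+6·0=1
i=8: T(8,3)=1764+7·1624=13132 | T(8,4)=1624+7·735=6769 | T(8,5)=735+7·175=1960 | T(8,6)=175+7·21=322 | T(8,7)=21+7·1=28
i=9: T(9,4)=13132+8·6769=67284 | T(9,5)=6769+8·1960=22449 | T(9,6)=1960+8·322=4536 | T(9,7)=322+8·28=546
Read c(9,4) = 67284, c(9,5) = 22449, c(9,6) = 4536, c(9,7) = 546.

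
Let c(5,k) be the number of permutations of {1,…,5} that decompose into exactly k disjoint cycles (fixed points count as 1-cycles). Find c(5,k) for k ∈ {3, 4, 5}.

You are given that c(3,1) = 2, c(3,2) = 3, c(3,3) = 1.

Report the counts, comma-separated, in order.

35, 10, 1

i=4: T(4,2)=2+3·3=11 | T(4,3)=3+3·1=6 | T(4,4)=1+3·0=1
i=5: T(5,3)=11+4·6=35 | T(5,4)=6+4·1=10 | T(5,5)=1+4·0=1
Read c(5,3) = 35, c(5,4) = 10, c(5,5) = 1.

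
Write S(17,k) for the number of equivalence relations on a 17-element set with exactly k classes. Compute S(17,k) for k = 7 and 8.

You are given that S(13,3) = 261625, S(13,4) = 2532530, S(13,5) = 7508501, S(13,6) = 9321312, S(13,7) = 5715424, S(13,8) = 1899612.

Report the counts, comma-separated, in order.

row 14: T[14][4]=4·2532530+261625=10391745  T[14][5]=5·7508501+2532530=40075035  T[14][6]=6·9321312+7508501=63436373  T[14][7]=7·5715424+9321312=49329280  T[14][8]=8·1899612+5715424=20912320
row 15: T[15][5]=5·40075035+10391745=210766920  T[15][6]=6·63436373+40075035=420693273  T[15][7]=7·49329280+63436373=408741333  T[15][8]=8·20912320+49329280=216627840
row 16: T[16][6]=6·420693273+210766920=2734926558  T[16][7]=7·408741333+420693273=3281882604  T[16][8]=8·216627840+408741333=2141764053
row 17: T[17][7]=7·3281882604+2734926558=25708104786  T[17][8]=8·2141764053+3281882604=20415995028
Read S(17,7) = 25708104786, S(17,8) = 20415995028.

25708104786, 20415995028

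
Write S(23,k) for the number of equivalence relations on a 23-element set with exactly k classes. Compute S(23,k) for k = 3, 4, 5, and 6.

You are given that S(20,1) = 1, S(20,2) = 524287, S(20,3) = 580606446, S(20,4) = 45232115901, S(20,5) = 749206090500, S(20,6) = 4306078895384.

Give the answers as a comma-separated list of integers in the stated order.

15686335501, 2916342574750, 96416888184100, 998969857983405

i=21: T(21,1)=0+1·1=1 | T(21,2)=1+2·524287=1048575 | T(21,3)=524287+3·580606446=1742343625 | T(21,4)=580606446+4·45232115901=181509070050 | T(21,5)=45232115901+5·749206090500=3791262568401 | T(21,6)=749206090500+6·4306078895384=26585679462804
i=22: T(22,2)=1+2·1048575=2097151 | T(22,3)=1048575+3·1742343625=5228079450 | T(22,4)=1742343625+4·181509070050=727778623825 | T(22,5)=181509070050+5·3791262568401=19137821912055 | T(22,6)=3791262568401+6·26585679462804=163305339345225
i=23: T(23,3)=2097151+3·5228079450=15686335501 | T(23,4)=5228079450+4·727778623825=2916342574750 | T(23,5)=727778623825+5·19137821912055=96416888184100 | T(23,6)=19137821912055+6·163305339345225=998969857983405
Read S(23,3) = 15686335501, S(23,4) = 2916342574750, S(23,5) = 96416888184100, S(23,6) = 998969857983405.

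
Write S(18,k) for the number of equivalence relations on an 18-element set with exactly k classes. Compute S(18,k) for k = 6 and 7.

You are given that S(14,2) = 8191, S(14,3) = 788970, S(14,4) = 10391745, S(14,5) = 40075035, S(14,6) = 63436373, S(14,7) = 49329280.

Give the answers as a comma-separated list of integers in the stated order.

110687251039, 197462483400

@15  (15,3):788970·3+8191→2375101, (15,4):10391745·4+788970→42355950, (15,5):40075035·5+10391745→210766920, (15,6):63436373·6+40075035→420693273, (15,7):49329280·7+63436373→408741333
@16  (16,4):42355950·4+2375101→171798901, (16,5):210766920·5+42355950→1096190550, (16,6):420693273·6+210766920→2734926558, (16,7):408741333·7+420693273→3281882604
@17  (17,5):1096190550·5+171798901→5652751651, (17,6):2734926558·6+1096190550→17505749898, (17,7):3281882604·7+2734926558→25708104786
@18  (18,6):17505749898·6+5652751651→110687251039, (18,7):25708104786·7+17505749898→197462483400
Read S(18,6) = 110687251039, S(18,7) = 197462483400.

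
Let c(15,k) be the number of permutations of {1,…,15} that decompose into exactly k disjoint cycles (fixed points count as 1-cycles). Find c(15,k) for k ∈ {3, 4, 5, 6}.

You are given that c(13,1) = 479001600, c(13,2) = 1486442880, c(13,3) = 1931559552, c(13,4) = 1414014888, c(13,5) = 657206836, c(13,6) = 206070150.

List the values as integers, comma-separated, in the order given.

392156797824, 310989260400, 159721605680, 56663366760

row 14: T[14][2]=13·1486442880+479001600=19802759040  T[14][3]=13·1931559552+1486442880=26596717056  T[14][4]=13·1414014888+1931559552=20313753096  T[14][5]=13·657206836+1414014888=9957703756  T[14][6]=13·206070150+657206836=3336118786
row 15: T[15][3]=14·26596717056+19802759040=392156797824  T[15][4]=14·20313753096+26596717056=310989260400  T[15][5]=14·9957703756+20313753096=159721605680  T[15][6]=14·3336118786+9957703756=56663366760
Read c(15,3) = 392156797824, c(15,4) = 310989260400, c(15,5) = 159721605680, c(15,6) = 56663366760.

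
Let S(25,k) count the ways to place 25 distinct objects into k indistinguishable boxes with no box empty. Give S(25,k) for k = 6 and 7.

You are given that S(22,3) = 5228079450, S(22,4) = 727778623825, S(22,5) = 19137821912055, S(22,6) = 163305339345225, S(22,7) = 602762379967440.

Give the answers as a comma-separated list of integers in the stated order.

[23] T[23,4]:4*727778623825+5228079450=2916342574750 · T[23,5]:5*19137821912055+727778623825=96416888184100 · T[23,6]:6*163305339345225+19137821912055=998969857983405 · T[23,7]:7*602762379967440+163305339345225=4382641999117305
[24] T[24,5]:5*96416888184100+2916342574750=485000783495250 · T[24,6]:6*998969857983405+96416888184100=6090236036084530 · T[24,7]:7*4382641999117305+998969857983405=31677463851804540
[25] T[25,6]:6*6090236036084530+485000783495250=37026417000002430 · T[25,7]:7*31677463851804540+6090236036084530=227832482998716310
Read S(25,6) = 37026417000002430, S(25,7) = 227832482998716310.

37026417000002430, 227832482998716310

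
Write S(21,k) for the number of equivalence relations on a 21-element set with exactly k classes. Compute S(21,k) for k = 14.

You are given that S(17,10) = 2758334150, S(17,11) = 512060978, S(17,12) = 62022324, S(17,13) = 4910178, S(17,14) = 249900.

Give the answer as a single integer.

row 18: T[18][11]=11·512060978+2758334150=8391004908  T[18][12]=12·62022324+512060978=1256328866  T[18][13]=13·4910178+62022324=125854638  T[18][14]=14·249900+4910178=8408778
row 19: T[19][12]=12·1256328866+8391004908=23466951300  T[19][13]=13·125854638+1256328866=2892439160  T[19][14]=14·8408778+125854638=243577530
row 20: T[20][13]=13·2892439160+23466951300=61068660380  T[20][14]=14·243577530+2892439160=6302524580
row 21: T[21][14]=14·6302524580+61068660380=149304004500
Read S(21,14) = 149304004500.

149304004500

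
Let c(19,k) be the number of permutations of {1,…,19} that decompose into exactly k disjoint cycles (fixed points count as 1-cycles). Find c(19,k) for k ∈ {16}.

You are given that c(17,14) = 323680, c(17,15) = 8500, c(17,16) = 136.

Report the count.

@18  (18,15):8500·17+323680→468180, (18,16):136·17+8500→10812
@19  (19,16):10812·18+468180→662796
Read c(19,16) = 662796.

662796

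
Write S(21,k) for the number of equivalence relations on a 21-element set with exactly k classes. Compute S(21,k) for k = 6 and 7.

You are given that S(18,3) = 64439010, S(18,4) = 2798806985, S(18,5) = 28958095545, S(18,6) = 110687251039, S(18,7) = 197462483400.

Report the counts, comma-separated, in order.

26585679462804, 82310957214948

row 19: T[19][4]=4·2798806985+64439010=11259666950  T[19][5]=5·28958095545+2798806985=147589284710  T[19][6]=6·110687251039+28958095545=693081601779  T[19][7]=7·197462483400+110687251039=1492924634839
row 20: T[20][5]=5·147589284710+11259666950=749206090500  T[20][6]=6·693081601779+147589284710=4306078895384  T[20][7]=7·1492924634839+693081601779=11143554045652
row 21: T[21][6]=6·4306078895384+749206090500=26585679462804  T[21][7]=7·11143554045652+4306078895384=82310957214948
Read S(21,6) = 26585679462804, S(21,7) = 82310957214948.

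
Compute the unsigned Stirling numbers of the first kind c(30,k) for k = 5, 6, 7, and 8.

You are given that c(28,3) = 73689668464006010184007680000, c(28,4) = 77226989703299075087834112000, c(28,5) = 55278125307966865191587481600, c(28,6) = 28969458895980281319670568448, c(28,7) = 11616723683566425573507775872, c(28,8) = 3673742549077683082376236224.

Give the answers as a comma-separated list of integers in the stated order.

[29] T[29,4]:28*77226989703299075087834112000+73689668464006010184007680000=2236045380156380112643362816000 · T[29,5]:28*55278125307966865191587481600+77226989703299075087834112000=1625014498326371300452283596800 · T[29,6]:28*28969458895980281319670568448+55278125307966865191587481600=866422974395414742142363398144 · T[29,7]:28*11616723683566425573507775872+28969458895980281319670568448=354237722035840197377888292864 · T[29,8]:28*3673742549077683082376236224+11616723683566425573507775872=114481515057741551880042390144
[30] T[30,5]:29*1625014498326371300452283596800+2236045380156380112643362816000=49361465831621147825759587123200 · T[30,6]:29*866422974395414742142363398144+1625014498326371300452283596800=26751280755793398822580822142976 · T[30,7]:29*354237722035840197377888292864+866422974395414742142363398144=11139316913434780466101123891200 · T[30,8]:29*114481515057741551880042390144+354237722035840197377888292864=3674201658710345201899117607040
Read c(30,5) = 49361465831621147825759587123200, c(30,6) = 26751280755793398822580822142976, c(30,7) = 11139316913434780466101123891200, c(30,8) = 3674201658710345201899117607040.

49361465831621147825759587123200, 26751280755793398822580822142976, 11139316913434780466101123891200, 3674201658710345201899117607040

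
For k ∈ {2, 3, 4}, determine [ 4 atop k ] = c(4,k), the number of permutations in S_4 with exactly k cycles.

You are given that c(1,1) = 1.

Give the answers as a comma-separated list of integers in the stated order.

r2: T_2,1=1×1+0=1; T_2,2=1×0+1=1
r3: T_3,1=2×1+0=2; T_3,2=2×1+1=3; T_3,3=2×0+1=1
r4: T_4,2=3×3+2=11; T_4,3=3×1+3=6; T_4,4=3×0+1=1
Read c(4,2) = 11, c(4,3) = 6, c(4,4) = 1.

11, 6, 1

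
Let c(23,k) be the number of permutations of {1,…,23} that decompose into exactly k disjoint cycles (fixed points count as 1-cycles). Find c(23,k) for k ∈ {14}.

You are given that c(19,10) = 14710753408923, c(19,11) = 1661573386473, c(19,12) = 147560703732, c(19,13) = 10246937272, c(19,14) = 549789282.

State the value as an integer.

971250460939913

row 20: T[20][11]=19·1661573386473+14710753408923=46280647751910  T[20][12]=19·147560703732+1661573386473=4465226757381  T[20][13]=19·10246937272+147560703732=342252511900  T[20][14]=19·549789282+10246937272=20692933630
row 21: T[21][12]=20·4465226757381+46280647751910=135585182899530  T[21][13]=20·342252511900+4465226757381=11310276995381  T[21][14]=20·20692933630+342252511900=756111184500
row 22: T[22][13]=21·11310276995381+135585182899530=373100999802531  T[22][14]=21·756111184500+11310276995381=27188611869881
row 23: T[23][14]=22·27188611869881+373100999802531=971250460939913
Read c(23,14) = 971250460939913.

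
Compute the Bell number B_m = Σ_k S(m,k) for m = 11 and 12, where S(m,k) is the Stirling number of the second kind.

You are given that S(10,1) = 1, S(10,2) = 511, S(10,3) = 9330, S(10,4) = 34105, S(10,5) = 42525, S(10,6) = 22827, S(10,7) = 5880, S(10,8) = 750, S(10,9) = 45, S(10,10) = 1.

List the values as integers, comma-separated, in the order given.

row 11: T[11][1]=1·1+0=1  T[11][2]=2·511+1=1023  T[11][3]=3·9330+511=28501  T[11][4]=4·34105+9330=145750  T[11][5]=5·42525+34105=246730  T[11][6]=6·22827+42525=179487  T[11][7]=7·5880+22827=63987  T[11][8]=8·750+5880=11880  T[11][9]=9·45+750=1155  T[11][10]=10·1+45=55  T[11][11]=11·0+1=1
row 12: T[12][1]=1·1+0=1  T[12][2]=2·1023+1=2047  T[12][3]=3·28501+1023=86526  T[12][4]=4·145750+28501=611501  T[12][5]=5·246730+145750=1379400  T[12][6]=6·179487+246730=1323652  T[12][7]=7·63987+179487=627396  T[12][8]=8·11880+63987=159027  T[12][9]=9·1155+11880=22275  T[12][10]=10·55+1155=1705  T[12][11]=11·1+55=66  T[12][12]=12·0+1=1
B_11 = ΣS(11,k) = 1+1023+28501+145750+246730+179487+63987+11880+1155+55+1 = 678570
B_12 = ΣS(12,k) = 1+2047+86526+611501+1379400+1323652+627396+159027+22275+1705+66+1 = 4213597

678570, 4213597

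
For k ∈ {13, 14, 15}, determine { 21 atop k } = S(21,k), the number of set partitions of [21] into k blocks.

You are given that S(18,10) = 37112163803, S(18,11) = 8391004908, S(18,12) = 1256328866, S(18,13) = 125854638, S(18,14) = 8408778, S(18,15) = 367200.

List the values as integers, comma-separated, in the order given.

row 19: T[19][11]=11·8391004908+37112163803=129413217791  T[19][12]=12·1256328866+8391004908=23466951300  T[19][13]=13·125854638+1256328866=2892439160  T[19][14]=14·8408778+125854638=243577530  T[19][15]=15·367200+8408778=13916778
row 20: T[20][12]=12·23466951300+129413217791=411016633391  T[20][13]=13·2892439160+23466951300=61068660380  T[20][14]=14·243577530+2892439160=6302524580  T[20][15]=15·13916778+243577530=452329200
row 21: T[21][13]=13·61068660380+411016633391=1204909218331  T[21][14]=14·6302524580+61068660380=149304004500  T[21][15]=15·452329200+6302524580=13087462580
Read S(21,13) = 1204909218331, S(21,14) = 149304004500, S(21,15) = 13087462580.

1204909218331, 149304004500, 13087462580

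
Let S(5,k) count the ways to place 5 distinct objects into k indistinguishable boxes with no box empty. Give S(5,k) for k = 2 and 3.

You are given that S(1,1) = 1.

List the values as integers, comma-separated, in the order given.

15, 25

[2] T[2,1]:1*1+0=1 · T[2,2]:2*0+1=1
[3] T[3,1]:1*1+0=1 · T[3,2]:2*1+1=3 · T[3,3]:3*0+1=1
[4] T[4,1]:1*1+0=1 · T[4,2]:2*3+1=7 · T[4,3]:3*1+3=6
[5] T[5,2]:2*7+1=15 · T[5,3]:3*6+7=25
Read S(5,2) = 15, S(5,3) = 25.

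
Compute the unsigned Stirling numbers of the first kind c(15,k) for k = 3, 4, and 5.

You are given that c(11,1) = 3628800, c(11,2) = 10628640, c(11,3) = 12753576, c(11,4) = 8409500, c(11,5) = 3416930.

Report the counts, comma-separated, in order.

392156797824, 310989260400, 159721605680

@12  (12,1):3628800·11+0→39916800, (12,2):10628640·11+3628800→120543840, (12,3):12753576·11+10628640→150917976, (12,4):8409500·11+12753576→105258076, (12,5):3416930·11+8409500→45995730
@13  (13,1):39916800·12+0→479001600, (13,2):120543840·12+39916800→1486442880, (13,3):150917976·12+120543840→1931559552, (13,4):105258076·12+150917976→1414014888, (13,5):45995730·12+105258076→657206836
@14  (14,2):1486442880·13+479001600→19802759040, (14,3):1931559552·13+1486442880→26596717056, (14,4):1414014888·13+1931559552→20313753096, (14,5):657206836·13+1414014888→9957703756
@15  (15,3):26596717056·14+19802759040→392156797824, (15,4):20313753096·14+26596717056→310989260400, (15,5):9957703756·14+20313753096→159721605680
Read c(15,3) = 392156797824, c(15,4) = 310989260400, c(15,5) = 159721605680.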